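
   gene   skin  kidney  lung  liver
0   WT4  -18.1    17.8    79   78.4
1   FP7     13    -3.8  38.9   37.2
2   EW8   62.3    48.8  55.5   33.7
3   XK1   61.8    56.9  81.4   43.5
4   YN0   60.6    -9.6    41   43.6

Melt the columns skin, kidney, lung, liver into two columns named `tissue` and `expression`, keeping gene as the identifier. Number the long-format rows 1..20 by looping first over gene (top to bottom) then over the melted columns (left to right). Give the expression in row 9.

20 rows total (5 × 4). Row 9: index ⌊(9-1)/4⌋ = 2 into gene → EW8; (9-1) mod 4 = 0 into the melted columns → skin.
So row 9 is (EW8, skin, 62.3); expression = 62.3.

62.3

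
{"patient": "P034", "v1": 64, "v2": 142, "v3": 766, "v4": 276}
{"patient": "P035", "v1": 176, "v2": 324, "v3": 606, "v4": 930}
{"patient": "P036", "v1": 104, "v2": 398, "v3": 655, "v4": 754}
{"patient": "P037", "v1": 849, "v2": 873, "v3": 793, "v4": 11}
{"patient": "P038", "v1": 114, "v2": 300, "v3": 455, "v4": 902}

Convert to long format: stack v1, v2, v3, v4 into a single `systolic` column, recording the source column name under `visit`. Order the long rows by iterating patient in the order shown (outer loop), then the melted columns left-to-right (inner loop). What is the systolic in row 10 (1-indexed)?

20 rows total (5 × 4). Row 10: index ⌊(10-1)/4⌋ = 2 into patient → P036; (10-1) mod 4 = 1 into the melted columns → v2.
So row 10 is (P036, v2, 398); systolic = 398.

398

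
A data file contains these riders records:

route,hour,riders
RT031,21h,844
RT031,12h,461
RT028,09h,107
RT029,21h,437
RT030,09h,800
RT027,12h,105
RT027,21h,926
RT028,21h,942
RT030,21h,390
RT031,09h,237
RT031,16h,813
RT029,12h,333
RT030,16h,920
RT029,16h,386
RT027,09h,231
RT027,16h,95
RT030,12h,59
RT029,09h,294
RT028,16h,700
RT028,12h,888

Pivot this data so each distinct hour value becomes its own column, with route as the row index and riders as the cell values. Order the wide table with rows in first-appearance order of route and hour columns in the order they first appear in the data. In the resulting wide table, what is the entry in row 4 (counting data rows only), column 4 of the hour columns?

920

With rows in first-appearance order of route, row 4 is route=RT030. hour columns in first-appearance order: 21h, 12h, 09h, 16h; column 4 is 16h.
Long rows with route=RT030, hour=16h: riders = 920.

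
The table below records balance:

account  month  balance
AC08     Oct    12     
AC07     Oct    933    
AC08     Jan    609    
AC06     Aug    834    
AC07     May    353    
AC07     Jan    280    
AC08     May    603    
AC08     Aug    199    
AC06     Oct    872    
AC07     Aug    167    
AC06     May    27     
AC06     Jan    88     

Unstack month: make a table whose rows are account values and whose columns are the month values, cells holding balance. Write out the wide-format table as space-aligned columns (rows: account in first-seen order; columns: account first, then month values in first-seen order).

account  Oct  Jan  Aug  May
AC08     12   609  199  603
AC07     933  280  167  353
AC06     872  88   834  27 

Columns: account plus the 4 distinct month values (Oct, Jan, Aug, May).
For example, row AC08 column Oct takes balance=12 from the long row (AC08, Oct).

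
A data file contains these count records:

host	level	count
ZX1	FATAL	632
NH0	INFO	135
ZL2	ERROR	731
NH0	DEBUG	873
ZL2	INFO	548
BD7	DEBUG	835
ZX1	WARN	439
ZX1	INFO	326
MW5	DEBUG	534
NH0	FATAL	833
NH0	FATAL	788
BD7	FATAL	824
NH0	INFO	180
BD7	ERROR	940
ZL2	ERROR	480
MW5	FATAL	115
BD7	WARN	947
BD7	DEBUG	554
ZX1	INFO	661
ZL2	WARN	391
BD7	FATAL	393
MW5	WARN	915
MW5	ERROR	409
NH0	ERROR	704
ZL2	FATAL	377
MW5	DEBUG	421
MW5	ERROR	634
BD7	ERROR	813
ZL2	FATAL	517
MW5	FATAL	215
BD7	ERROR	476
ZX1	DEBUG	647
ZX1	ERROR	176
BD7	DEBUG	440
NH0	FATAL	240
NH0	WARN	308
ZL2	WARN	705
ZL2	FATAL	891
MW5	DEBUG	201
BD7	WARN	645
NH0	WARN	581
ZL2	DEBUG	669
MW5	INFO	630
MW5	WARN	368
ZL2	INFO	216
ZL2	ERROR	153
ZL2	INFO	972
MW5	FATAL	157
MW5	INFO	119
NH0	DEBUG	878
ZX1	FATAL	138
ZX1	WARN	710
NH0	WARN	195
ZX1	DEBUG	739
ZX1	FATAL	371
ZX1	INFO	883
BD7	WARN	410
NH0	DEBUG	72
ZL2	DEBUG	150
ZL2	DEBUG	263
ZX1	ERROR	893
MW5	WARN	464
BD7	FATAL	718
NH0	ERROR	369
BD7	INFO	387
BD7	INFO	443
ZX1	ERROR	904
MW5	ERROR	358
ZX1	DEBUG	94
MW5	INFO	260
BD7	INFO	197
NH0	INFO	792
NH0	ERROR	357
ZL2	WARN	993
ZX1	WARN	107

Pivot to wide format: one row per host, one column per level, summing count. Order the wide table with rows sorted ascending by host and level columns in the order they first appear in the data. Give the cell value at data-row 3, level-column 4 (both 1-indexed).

With rows sorted ascending by host, row 3 is host=NH0. level columns in first-appearance order: FATAL, INFO, ERROR, DEBUG, WARN; column 4 is DEBUG.
Long rows with host=NH0, level=DEBUG: 873 + 878 + 72 = 1823.

1823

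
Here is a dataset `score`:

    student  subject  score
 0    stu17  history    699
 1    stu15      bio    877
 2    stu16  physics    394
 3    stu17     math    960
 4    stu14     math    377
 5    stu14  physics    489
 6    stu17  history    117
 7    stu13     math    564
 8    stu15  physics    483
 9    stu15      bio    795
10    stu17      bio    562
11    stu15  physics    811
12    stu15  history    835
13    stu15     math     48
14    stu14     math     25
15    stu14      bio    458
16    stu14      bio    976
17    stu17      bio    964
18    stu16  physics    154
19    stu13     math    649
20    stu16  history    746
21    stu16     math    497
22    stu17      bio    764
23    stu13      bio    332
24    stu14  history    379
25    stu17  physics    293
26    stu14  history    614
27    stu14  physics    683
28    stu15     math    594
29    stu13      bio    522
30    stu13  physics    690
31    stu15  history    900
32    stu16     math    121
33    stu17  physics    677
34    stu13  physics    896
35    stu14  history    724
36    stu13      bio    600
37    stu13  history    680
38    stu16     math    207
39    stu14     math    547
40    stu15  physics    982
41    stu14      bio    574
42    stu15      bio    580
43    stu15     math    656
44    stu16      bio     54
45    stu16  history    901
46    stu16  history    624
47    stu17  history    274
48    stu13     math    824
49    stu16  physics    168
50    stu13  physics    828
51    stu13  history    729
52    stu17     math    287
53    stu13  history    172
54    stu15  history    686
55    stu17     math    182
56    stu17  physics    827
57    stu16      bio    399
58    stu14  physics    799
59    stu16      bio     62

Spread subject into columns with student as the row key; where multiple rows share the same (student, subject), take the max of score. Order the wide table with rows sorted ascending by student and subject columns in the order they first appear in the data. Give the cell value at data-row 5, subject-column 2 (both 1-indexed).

With rows sorted ascending by student, row 5 is student=stu17. subject columns in first-appearance order: history, bio, physics, math; column 2 is bio.
Long rows with student=stu17, subject=bio: max(562, 964, 764) = 964.

964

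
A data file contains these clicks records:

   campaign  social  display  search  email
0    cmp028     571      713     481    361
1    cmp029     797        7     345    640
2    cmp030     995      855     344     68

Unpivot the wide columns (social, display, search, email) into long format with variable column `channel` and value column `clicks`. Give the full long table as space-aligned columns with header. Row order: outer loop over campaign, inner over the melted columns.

campaign  channel  clicks
cmp028    social   571   
cmp028    display  713   
cmp028    search   481   
cmp028    email    361   
cmp029    social   797   
cmp029    display  7     
cmp029    search   345   
cmp029    email    640   
cmp030    social   995   
cmp030    display  855   
cmp030    search   344   
cmp030    email    68    

Each (campaign, column) pair becomes one row: 3 × 4 = 12 rows.
For example, (cmp028, social) → clicks=571.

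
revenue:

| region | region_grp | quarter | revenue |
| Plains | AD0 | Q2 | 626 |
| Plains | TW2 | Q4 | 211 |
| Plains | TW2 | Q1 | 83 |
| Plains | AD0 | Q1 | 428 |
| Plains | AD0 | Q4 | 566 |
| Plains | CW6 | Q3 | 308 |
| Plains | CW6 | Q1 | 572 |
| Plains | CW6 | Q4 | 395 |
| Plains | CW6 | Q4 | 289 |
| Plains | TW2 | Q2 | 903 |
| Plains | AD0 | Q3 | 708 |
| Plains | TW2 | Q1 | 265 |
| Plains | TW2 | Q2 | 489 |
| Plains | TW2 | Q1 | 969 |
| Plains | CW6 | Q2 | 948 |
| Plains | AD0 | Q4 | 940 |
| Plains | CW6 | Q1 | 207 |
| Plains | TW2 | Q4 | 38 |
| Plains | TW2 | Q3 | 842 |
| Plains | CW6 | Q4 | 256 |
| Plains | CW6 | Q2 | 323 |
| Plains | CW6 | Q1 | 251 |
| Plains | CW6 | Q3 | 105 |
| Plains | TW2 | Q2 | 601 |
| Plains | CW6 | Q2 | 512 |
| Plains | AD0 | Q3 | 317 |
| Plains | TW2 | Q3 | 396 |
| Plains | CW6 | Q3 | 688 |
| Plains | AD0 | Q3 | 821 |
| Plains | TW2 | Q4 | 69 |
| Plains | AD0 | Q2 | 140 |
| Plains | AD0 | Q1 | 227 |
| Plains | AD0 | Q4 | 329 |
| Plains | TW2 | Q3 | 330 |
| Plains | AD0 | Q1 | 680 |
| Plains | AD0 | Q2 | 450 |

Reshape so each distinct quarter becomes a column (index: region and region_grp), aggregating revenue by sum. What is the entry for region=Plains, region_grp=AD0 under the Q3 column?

Rows with region=Plains, region_grp=AD0 and quarter=Q3: revenue values are 708, 317, 821.
708 + 317 + 821 = 1846.

1846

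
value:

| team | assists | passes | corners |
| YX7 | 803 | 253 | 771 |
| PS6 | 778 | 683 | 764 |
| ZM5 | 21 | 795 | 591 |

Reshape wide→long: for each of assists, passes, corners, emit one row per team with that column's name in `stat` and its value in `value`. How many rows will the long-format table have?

9

3 team values × 3 melted columns = 9 rows.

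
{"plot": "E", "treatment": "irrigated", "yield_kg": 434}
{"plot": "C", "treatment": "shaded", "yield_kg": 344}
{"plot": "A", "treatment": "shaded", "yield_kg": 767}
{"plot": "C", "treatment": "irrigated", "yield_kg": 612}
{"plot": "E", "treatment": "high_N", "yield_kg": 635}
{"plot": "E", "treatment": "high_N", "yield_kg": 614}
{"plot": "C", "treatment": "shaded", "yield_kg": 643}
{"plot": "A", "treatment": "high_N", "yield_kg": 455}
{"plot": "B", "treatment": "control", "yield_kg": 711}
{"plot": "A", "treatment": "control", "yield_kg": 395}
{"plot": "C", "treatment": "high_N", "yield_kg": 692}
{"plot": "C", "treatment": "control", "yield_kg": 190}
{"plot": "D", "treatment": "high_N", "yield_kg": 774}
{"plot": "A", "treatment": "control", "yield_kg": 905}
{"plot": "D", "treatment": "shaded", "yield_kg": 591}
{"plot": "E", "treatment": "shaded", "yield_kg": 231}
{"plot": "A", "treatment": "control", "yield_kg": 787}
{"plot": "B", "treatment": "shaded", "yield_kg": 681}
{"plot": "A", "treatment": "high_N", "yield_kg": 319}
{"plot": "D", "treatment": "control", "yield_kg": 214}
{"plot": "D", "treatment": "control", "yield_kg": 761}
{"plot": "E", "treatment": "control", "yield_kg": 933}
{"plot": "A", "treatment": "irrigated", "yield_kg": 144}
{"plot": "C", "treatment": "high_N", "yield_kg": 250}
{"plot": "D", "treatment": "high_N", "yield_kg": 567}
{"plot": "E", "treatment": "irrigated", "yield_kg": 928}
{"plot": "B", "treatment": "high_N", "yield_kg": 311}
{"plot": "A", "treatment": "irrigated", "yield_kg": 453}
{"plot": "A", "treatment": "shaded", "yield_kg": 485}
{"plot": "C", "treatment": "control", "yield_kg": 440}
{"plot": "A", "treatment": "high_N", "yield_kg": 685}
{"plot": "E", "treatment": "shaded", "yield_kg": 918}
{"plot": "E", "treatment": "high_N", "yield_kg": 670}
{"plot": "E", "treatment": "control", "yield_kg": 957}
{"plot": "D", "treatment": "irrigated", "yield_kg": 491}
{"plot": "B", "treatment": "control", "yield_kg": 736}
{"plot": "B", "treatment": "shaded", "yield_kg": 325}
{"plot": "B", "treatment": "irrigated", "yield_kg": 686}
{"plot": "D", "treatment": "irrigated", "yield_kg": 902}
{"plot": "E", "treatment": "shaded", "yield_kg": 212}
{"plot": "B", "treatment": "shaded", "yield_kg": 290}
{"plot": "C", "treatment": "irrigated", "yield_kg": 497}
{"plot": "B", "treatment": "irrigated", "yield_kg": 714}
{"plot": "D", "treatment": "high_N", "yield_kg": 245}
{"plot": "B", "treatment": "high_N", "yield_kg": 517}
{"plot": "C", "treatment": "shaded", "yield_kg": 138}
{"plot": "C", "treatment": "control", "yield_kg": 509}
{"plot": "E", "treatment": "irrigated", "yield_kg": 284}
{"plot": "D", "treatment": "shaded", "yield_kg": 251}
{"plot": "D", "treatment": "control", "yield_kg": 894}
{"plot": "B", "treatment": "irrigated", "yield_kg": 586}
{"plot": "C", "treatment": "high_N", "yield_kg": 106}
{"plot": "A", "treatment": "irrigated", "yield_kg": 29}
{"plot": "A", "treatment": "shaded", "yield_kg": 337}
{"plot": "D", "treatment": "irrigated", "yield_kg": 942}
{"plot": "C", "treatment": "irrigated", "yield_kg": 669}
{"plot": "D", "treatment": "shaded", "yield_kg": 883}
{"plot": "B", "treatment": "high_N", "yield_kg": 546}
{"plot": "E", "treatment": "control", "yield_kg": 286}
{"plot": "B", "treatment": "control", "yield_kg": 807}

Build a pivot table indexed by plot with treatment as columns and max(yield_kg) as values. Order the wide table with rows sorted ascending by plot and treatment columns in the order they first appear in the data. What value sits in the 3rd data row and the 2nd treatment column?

With rows sorted ascending by plot, row 3 is plot=C. treatment columns in first-appearance order: irrigated, shaded, high_N, control; column 2 is shaded.
Long rows with plot=C, treatment=shaded: max(344, 643, 138) = 643.

643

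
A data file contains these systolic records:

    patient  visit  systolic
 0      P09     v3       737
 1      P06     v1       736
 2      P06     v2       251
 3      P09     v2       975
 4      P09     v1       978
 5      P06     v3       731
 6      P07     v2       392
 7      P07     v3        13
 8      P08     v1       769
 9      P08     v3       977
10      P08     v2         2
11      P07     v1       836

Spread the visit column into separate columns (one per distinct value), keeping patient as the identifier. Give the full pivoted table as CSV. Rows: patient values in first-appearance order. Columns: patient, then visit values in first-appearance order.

Columns: patient plus the 3 distinct visit values (v3, v1, v2).
For example, row P09 column v3 takes systolic=737 from the long row (P09, v3).

patient,v3,v1,v2
P09,737,978,975
P06,731,736,251
P07,13,836,392
P08,977,769,2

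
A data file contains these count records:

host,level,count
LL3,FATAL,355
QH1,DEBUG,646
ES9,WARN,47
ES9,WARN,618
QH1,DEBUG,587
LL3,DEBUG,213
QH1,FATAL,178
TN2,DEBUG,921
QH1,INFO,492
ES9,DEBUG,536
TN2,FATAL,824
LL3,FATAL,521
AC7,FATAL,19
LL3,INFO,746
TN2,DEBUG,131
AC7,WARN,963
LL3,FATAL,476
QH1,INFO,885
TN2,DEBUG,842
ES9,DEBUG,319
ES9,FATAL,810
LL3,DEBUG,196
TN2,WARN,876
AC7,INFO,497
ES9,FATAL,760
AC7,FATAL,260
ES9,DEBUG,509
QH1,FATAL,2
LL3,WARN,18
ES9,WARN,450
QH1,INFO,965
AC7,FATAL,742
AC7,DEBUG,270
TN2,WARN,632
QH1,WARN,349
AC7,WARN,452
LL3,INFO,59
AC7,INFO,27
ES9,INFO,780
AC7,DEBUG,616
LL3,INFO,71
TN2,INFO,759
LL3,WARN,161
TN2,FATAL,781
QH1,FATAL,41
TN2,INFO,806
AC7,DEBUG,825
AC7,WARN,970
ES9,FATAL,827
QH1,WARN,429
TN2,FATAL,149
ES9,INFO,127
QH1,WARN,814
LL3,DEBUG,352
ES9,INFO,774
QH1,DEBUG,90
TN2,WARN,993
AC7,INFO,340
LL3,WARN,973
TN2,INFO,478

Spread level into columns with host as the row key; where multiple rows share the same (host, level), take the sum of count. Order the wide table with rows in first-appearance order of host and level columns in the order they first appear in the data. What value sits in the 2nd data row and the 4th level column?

With rows in first-appearance order of host, row 2 is host=QH1. level columns in first-appearance order: FATAL, DEBUG, WARN, INFO; column 4 is INFO.
Long rows with host=QH1, level=INFO: 492 + 885 + 965 = 2342.

2342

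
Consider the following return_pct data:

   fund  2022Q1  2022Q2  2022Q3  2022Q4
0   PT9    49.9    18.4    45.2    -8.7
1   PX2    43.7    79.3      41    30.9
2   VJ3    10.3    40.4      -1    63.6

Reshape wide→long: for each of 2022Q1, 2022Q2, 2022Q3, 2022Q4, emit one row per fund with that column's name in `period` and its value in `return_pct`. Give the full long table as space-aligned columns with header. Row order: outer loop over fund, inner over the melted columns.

Each (fund, column) pair becomes one row: 3 × 4 = 12 rows.
For example, (PT9, 2022Q1) → return_pct=49.9.

fund  period  return_pct
PT9   2022Q1  49.9      
PT9   2022Q2  18.4      
PT9   2022Q3  45.2      
PT9   2022Q4  -8.7      
PX2   2022Q1  43.7      
PX2   2022Q2  79.3      
PX2   2022Q3  41        
PX2   2022Q4  30.9      
VJ3   2022Q1  10.3      
VJ3   2022Q2  40.4      
VJ3   2022Q3  -1        
VJ3   2022Q4  63.6      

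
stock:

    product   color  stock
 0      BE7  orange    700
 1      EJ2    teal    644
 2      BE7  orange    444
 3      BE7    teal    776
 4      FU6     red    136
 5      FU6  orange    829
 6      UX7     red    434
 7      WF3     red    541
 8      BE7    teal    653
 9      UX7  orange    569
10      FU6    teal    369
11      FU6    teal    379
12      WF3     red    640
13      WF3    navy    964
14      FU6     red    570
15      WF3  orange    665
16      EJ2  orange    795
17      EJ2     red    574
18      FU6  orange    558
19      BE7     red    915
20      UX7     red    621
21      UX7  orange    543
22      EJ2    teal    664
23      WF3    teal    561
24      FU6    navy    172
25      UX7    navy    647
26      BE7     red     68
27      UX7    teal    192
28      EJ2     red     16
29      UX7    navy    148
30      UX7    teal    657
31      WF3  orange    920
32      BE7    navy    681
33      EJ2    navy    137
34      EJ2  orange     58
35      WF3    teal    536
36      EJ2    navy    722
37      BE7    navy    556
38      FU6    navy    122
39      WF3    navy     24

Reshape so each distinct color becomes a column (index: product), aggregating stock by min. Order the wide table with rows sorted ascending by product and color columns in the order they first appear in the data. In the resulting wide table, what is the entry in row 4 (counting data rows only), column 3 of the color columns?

434

With rows sorted ascending by product, row 4 is product=UX7. color columns in first-appearance order: orange, teal, red, navy; column 3 is red.
Long rows with product=UX7, color=red: min(434, 621) = 434.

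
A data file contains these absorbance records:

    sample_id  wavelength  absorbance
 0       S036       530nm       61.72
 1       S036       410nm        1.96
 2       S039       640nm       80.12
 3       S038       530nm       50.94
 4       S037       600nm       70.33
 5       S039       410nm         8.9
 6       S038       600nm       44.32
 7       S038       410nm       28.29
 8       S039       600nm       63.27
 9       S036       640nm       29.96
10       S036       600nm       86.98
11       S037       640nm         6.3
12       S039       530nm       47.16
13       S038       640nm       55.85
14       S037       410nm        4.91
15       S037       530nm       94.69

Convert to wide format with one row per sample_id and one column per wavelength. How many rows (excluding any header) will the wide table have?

4

4 distinct sample_id values → 4 rows.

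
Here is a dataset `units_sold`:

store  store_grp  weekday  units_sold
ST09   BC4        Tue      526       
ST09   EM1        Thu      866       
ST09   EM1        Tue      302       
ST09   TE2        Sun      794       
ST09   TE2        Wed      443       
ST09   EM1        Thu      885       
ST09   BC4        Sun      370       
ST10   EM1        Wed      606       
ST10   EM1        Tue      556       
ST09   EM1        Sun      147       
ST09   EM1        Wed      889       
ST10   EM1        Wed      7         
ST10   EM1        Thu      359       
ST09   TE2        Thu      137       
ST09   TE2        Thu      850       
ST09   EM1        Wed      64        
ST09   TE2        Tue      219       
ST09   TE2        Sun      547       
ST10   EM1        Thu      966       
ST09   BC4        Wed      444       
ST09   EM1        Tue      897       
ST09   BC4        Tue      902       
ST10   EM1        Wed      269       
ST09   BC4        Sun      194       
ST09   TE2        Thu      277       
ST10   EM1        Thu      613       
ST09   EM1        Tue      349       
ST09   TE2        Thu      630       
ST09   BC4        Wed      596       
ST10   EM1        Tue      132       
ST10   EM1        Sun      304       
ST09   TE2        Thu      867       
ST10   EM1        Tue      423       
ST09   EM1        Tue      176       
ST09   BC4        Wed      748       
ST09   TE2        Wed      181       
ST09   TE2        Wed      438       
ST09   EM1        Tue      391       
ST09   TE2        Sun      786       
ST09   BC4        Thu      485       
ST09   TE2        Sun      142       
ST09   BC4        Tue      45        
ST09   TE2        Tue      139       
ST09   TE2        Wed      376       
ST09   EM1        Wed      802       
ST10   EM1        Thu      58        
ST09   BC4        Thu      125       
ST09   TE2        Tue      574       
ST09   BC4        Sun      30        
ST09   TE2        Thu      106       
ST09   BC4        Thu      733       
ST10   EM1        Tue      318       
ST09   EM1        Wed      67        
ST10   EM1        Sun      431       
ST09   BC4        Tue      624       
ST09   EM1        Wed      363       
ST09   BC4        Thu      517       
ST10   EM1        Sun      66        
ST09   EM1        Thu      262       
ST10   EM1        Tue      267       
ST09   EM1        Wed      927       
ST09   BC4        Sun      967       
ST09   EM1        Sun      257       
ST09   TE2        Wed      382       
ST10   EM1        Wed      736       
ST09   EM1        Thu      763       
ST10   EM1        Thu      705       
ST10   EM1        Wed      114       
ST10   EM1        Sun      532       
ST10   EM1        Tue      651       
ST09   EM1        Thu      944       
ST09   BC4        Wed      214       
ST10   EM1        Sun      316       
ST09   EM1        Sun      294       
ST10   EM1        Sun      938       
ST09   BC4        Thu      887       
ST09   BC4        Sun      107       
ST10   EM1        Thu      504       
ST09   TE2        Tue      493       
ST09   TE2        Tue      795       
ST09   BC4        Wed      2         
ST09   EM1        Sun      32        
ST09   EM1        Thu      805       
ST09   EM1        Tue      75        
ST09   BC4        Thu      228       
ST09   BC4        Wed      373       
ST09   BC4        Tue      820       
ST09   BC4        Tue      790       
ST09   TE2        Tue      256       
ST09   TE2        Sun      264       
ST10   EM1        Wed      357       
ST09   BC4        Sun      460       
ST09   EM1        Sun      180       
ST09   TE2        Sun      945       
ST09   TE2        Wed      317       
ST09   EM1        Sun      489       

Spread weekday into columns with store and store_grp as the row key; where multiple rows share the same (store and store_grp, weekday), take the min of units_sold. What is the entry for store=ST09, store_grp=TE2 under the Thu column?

106

Rows with store=ST09, store_grp=TE2 and weekday=Thu: units_sold values are 137, 850, 277, 630, 867, 106.
min(137, 850, 277, 630, 867, 106) = 106.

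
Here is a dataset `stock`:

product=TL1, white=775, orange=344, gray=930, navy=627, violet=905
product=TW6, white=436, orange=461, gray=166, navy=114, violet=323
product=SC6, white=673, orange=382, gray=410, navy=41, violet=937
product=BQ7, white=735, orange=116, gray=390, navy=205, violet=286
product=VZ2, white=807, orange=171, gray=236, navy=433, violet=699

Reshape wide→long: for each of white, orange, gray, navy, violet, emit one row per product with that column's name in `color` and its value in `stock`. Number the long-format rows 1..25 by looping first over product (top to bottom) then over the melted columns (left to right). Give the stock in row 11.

673

25 rows total (5 × 5). Row 11: index ⌊(11-1)/5⌋ = 2 into product → SC6; (11-1) mod 5 = 0 into the melted columns → white.
So row 11 is (SC6, white, 673); stock = 673.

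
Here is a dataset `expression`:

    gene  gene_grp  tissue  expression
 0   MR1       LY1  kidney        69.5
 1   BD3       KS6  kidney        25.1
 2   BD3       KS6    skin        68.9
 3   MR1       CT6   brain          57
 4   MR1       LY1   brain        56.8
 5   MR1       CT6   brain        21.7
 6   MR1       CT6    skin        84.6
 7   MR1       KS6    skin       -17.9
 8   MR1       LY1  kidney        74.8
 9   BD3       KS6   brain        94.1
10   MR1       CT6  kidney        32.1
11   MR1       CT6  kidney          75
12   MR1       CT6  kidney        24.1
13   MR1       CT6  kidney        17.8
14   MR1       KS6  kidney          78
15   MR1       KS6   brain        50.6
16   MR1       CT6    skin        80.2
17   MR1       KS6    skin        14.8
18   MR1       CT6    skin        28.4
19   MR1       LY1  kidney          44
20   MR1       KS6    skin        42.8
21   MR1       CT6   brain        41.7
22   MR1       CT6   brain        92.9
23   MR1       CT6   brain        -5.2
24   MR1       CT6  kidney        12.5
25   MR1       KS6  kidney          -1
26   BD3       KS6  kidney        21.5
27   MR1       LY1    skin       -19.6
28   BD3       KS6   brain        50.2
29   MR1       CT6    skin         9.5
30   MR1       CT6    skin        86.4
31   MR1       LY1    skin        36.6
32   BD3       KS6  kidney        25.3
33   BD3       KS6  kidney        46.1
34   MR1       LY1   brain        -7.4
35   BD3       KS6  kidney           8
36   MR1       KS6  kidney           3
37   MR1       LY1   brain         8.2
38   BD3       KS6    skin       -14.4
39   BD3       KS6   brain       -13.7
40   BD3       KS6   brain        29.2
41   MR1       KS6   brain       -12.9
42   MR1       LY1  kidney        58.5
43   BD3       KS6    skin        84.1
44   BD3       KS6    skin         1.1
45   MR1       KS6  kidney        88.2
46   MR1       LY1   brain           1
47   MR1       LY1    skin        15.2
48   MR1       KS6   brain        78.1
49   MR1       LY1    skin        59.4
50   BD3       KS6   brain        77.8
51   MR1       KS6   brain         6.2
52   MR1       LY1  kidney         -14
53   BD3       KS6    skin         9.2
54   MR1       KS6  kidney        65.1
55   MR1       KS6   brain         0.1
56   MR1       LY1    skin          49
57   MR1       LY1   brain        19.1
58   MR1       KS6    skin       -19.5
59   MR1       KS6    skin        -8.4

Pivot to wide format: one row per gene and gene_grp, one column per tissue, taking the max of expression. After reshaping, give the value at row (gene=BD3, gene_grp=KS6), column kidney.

Rows with gene=BD3, gene_grp=KS6 and tissue=kidney: expression values are 25.1, 21.5, 25.3, 46.1, 8.
max(25.1, 21.5, 25.3, 46.1, 8) = 46.1.

46.1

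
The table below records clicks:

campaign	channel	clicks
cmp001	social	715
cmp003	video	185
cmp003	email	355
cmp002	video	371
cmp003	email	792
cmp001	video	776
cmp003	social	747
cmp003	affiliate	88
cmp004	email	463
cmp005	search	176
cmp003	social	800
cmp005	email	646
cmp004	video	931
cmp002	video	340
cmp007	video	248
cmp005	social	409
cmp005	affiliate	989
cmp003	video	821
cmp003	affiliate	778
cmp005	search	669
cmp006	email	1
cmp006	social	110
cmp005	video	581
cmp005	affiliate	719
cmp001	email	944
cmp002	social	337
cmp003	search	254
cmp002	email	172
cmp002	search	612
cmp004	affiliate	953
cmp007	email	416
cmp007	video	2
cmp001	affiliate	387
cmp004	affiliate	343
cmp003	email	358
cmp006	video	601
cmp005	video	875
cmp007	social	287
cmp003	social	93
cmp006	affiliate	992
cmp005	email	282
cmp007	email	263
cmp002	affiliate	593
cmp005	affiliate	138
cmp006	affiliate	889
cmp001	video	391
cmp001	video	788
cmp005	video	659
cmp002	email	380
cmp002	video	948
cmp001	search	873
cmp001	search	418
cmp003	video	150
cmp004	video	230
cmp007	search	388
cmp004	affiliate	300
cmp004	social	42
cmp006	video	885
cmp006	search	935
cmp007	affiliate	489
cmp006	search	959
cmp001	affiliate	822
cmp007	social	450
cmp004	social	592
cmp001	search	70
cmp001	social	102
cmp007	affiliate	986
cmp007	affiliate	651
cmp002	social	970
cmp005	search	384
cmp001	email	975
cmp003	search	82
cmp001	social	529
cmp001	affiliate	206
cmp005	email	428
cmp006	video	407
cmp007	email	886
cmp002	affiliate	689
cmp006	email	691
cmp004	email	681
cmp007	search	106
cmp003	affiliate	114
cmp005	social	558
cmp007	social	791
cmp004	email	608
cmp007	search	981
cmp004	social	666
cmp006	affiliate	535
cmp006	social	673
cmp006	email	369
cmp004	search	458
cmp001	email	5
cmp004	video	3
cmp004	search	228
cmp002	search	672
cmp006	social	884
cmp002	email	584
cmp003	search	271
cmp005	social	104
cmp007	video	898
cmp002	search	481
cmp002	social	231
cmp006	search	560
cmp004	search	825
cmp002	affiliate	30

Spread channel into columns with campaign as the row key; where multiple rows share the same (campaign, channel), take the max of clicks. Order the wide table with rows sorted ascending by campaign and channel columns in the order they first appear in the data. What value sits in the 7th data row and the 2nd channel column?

898

With rows sorted ascending by campaign, row 7 is campaign=cmp007. channel columns in first-appearance order: social, video, email, affiliate, search; column 2 is video.
Long rows with campaign=cmp007, channel=video: max(248, 2, 898) = 898.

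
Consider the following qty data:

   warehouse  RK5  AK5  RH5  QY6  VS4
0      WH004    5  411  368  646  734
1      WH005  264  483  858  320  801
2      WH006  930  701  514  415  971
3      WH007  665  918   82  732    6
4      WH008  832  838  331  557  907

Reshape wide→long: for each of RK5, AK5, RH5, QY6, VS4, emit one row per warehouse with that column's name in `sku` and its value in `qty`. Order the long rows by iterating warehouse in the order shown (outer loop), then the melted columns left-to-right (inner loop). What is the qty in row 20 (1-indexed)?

25 rows total (5 × 5). Row 20: index ⌊(20-1)/5⌋ = 3 into warehouse → WH007; (20-1) mod 5 = 4 into the melted columns → VS4.
So row 20 is (WH007, VS4, 6); qty = 6.

6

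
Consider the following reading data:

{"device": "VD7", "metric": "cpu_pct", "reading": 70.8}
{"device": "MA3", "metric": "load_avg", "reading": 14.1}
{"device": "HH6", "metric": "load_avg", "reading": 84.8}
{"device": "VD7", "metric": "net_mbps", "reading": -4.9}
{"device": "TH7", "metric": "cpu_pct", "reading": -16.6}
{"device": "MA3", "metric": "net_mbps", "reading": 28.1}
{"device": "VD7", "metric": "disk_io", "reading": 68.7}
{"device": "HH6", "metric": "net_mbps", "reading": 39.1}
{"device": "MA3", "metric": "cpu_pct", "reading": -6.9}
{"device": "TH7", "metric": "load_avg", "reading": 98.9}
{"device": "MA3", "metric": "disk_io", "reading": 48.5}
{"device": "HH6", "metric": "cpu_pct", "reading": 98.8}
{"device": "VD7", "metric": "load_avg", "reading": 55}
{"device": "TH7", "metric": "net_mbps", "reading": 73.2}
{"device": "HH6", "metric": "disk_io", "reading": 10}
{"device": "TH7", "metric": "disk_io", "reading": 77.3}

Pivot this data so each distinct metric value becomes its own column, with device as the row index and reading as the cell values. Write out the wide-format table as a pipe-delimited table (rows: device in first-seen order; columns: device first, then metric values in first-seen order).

| device | cpu_pct | load_avg | net_mbps | disk_io |
| VD7 | 70.8 | 55 | -4.9 | 68.7 |
| MA3 | -6.9 | 14.1 | 28.1 | 48.5 |
| HH6 | 98.8 | 84.8 | 39.1 | 10 |
| TH7 | -16.6 | 98.9 | 73.2 | 77.3 |

Columns: device plus the 4 distinct metric values (cpu_pct, load_avg, net_mbps, disk_io).
For example, row VD7 column cpu_pct takes reading=70.8 from the long row (VD7, cpu_pct).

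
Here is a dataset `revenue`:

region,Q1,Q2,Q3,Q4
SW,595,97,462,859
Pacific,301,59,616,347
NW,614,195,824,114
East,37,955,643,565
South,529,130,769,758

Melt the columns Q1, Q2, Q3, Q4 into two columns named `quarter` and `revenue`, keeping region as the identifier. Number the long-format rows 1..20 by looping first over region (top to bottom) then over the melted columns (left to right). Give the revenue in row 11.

824

20 rows total (5 × 4). Row 11: index ⌊(11-1)/4⌋ = 2 into region → NW; (11-1) mod 4 = 2 into the melted columns → Q3.
So row 11 is (NW, Q3, 824); revenue = 824.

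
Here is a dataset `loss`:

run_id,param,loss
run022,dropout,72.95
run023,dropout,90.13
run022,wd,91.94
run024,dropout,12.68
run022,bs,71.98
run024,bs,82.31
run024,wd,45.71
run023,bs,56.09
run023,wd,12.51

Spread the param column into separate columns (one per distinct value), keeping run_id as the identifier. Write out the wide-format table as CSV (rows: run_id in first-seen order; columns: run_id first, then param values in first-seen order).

run_id,dropout,wd,bs
run022,72.95,91.94,71.98
run023,90.13,12.51,56.09
run024,12.68,45.71,82.31

Columns: run_id plus the 3 distinct param values (dropout, wd, bs).
For example, row run022 column dropout takes loss=72.95 from the long row (run022, dropout).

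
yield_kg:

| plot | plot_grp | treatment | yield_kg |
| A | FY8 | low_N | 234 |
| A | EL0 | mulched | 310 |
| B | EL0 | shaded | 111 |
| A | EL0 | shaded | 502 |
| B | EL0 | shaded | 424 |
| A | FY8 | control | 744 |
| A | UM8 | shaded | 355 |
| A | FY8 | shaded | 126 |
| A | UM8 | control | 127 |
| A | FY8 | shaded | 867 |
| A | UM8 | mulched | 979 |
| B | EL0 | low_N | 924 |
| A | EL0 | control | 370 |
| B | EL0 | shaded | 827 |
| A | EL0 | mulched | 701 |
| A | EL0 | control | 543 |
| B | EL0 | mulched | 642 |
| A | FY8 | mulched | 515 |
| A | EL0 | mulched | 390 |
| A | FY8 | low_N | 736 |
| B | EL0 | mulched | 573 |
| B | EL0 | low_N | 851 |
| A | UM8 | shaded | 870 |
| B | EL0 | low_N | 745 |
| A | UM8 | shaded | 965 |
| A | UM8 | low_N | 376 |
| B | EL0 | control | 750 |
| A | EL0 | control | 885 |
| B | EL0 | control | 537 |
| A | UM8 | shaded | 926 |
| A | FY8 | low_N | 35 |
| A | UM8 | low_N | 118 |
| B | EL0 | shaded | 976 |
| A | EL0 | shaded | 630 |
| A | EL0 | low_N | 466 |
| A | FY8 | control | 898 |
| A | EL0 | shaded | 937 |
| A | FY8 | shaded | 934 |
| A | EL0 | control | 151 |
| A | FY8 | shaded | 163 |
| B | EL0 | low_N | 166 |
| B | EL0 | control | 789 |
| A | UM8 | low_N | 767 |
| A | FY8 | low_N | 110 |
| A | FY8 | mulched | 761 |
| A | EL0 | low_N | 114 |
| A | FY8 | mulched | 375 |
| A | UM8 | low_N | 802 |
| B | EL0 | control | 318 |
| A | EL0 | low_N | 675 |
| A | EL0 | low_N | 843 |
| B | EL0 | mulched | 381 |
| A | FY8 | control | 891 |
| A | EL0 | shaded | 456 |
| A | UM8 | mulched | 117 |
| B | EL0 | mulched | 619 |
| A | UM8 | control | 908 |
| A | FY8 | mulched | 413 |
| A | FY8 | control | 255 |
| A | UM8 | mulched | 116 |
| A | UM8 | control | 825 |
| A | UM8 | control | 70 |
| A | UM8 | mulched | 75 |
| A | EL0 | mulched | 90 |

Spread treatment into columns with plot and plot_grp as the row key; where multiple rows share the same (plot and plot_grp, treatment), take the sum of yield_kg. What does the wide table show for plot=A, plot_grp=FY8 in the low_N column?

Rows with plot=A, plot_grp=FY8 and treatment=low_N: yield_kg values are 234, 736, 35, 110.
234 + 736 + 35 + 110 = 1115.

1115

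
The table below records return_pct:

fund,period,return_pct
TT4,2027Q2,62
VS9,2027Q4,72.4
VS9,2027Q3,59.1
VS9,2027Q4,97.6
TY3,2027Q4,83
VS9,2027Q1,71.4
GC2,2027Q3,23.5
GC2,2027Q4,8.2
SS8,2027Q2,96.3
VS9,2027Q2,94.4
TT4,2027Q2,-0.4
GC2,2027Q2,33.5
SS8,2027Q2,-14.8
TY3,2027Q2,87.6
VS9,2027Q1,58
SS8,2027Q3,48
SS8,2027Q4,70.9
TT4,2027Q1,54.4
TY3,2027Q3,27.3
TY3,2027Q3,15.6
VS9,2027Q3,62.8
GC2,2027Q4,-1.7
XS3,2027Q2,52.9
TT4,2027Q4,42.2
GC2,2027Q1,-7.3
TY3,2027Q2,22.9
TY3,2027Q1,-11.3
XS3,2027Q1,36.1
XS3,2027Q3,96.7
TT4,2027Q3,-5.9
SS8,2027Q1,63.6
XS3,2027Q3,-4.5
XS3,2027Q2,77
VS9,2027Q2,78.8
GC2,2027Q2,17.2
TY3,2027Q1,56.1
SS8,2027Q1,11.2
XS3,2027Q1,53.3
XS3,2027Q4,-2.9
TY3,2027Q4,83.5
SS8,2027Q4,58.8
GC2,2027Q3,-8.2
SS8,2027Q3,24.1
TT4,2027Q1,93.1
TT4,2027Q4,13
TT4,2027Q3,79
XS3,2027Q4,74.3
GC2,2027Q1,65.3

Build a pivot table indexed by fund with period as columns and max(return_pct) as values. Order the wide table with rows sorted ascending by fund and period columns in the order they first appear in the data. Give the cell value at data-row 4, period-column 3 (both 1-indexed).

With rows sorted ascending by fund, row 4 is fund=TY3. period columns in first-appearance order: 2027Q2, 2027Q4, 2027Q3, 2027Q1; column 3 is 2027Q3.
Long rows with fund=TY3, period=2027Q3: max(27.3, 15.6) = 27.3.

27.3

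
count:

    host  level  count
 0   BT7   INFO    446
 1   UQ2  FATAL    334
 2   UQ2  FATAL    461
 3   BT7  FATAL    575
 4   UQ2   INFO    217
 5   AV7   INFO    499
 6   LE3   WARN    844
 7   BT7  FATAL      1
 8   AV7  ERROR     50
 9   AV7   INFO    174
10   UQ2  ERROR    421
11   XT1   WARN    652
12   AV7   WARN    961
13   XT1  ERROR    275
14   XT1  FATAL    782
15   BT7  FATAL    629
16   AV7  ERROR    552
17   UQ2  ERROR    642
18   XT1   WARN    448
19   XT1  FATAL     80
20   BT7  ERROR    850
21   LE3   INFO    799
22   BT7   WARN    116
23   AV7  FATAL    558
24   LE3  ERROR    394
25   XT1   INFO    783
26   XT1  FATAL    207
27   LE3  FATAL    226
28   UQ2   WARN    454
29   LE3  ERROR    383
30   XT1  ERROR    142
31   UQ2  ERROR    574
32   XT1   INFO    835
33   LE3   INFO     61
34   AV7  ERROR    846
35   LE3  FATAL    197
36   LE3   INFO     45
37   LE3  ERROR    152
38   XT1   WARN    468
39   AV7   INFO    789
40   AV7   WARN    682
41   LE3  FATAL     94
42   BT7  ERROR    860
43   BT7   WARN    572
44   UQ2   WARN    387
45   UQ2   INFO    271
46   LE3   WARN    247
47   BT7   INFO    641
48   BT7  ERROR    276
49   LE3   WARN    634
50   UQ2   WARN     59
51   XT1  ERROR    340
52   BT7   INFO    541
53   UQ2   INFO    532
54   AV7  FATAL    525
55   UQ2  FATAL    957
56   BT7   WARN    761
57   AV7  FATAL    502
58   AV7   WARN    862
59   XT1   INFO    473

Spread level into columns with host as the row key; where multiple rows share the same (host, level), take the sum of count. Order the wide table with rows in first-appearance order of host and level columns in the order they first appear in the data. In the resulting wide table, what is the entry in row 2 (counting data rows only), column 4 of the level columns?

1637

With rows in first-appearance order of host, row 2 is host=UQ2. level columns in first-appearance order: INFO, FATAL, WARN, ERROR; column 4 is ERROR.
Long rows with host=UQ2, level=ERROR: 421 + 642 + 574 = 1637.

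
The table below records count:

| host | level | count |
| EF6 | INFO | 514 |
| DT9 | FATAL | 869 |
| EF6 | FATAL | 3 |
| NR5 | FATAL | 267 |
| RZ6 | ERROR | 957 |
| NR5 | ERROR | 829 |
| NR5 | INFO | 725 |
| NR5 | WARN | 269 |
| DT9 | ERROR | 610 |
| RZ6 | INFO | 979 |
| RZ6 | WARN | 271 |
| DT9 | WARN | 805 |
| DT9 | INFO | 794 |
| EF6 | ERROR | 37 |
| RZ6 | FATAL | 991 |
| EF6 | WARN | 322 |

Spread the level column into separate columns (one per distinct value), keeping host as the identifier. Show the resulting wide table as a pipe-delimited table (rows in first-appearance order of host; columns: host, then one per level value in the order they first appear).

Columns: host plus the 4 distinct level values (INFO, FATAL, ERROR, WARN).
For example, row EF6 column INFO takes count=514 from the long row (EF6, INFO).

| host | INFO | FATAL | ERROR | WARN |
| EF6 | 514 | 3 | 37 | 322 |
| DT9 | 794 | 869 | 610 | 805 |
| NR5 | 725 | 267 | 829 | 269 |
| RZ6 | 979 | 991 | 957 | 271 |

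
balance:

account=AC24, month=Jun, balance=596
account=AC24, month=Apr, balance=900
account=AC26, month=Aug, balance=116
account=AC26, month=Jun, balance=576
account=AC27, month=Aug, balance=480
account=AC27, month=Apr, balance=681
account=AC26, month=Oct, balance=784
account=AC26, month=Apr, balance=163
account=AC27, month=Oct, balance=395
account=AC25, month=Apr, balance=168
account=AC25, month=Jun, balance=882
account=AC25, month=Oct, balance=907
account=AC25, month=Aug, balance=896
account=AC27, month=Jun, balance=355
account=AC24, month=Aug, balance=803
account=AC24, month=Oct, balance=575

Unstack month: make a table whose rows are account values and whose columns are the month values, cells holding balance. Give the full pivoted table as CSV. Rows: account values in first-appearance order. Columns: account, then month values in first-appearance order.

Columns: account plus the 4 distinct month values (Jun, Apr, Aug, Oct).
For example, row AC24 column Jun takes balance=596 from the long row (AC24, Jun).

account,Jun,Apr,Aug,Oct
AC24,596,900,803,575
AC26,576,163,116,784
AC27,355,681,480,395
AC25,882,168,896,907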